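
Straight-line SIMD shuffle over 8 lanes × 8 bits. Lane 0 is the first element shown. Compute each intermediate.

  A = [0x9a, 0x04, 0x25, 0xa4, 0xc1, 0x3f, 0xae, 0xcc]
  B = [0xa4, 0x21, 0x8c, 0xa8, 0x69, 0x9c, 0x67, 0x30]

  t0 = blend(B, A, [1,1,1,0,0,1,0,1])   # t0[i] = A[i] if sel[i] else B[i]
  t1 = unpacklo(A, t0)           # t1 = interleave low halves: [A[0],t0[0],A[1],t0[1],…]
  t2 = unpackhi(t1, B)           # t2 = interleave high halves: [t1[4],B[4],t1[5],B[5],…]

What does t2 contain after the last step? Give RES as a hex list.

RES = [0x25, 0x69, 0x25, 0x9c, 0xa4, 0x67, 0xa8, 0x30]

→ t0 |9a|04|25|a8|69|3f|67|cc|
→ t1 |9a|9a|04|04|25|25|a4|a8|
→ t2 |25|69|25|9c|a4|67|a8|30|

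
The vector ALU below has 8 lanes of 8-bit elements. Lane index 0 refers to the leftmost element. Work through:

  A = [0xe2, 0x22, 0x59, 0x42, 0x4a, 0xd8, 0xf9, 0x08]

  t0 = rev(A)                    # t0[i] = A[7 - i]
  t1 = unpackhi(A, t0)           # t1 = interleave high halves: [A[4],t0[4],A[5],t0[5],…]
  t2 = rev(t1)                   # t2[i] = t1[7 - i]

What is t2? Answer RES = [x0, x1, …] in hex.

t0 = [0x08, 0xf9, 0xd8, 0x4a, 0x42, 0x59, 0x22, 0xe2]
t1 = [0x4a, 0x42, 0xd8, 0x59, 0xf9, 0x22, 0x08, 0xe2]
t2 = [0xe2, 0x08, 0x22, 0xf9, 0x59, 0xd8, 0x42, 0x4a]

RES = [0xe2, 0x08, 0x22, 0xf9, 0x59, 0xd8, 0x42, 0x4a]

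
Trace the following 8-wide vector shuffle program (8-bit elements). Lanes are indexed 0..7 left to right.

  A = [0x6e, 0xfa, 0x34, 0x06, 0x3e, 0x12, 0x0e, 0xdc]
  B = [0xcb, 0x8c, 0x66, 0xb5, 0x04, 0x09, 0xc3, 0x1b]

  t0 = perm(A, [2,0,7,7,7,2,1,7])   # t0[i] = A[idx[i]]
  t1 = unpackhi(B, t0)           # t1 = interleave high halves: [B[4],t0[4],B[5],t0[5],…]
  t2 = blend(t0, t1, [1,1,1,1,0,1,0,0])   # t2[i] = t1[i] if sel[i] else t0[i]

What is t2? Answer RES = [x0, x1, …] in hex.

RES = [ 0x04  0xdc  0x09  0x34  0xdc  0xfa  0xfa  0xdc ]

  t0: 34 6e dc dc dc 34 fa dc
  t1: 04 dc 09 34 c3 fa 1b dc
  t2: 04 dc 09 34 dc fa fa dc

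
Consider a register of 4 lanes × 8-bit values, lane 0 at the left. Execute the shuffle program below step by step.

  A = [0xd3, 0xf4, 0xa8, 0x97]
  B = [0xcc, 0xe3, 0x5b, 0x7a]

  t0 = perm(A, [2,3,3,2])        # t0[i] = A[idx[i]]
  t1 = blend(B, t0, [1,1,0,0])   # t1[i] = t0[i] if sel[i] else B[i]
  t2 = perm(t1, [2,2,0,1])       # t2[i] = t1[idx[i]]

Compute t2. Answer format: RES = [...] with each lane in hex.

t0 = [0xa8, 0x97, 0x97, 0xa8]
t1 = [0xa8, 0x97, 0x5b, 0x7a]
t2 = [0x5b, 0x5b, 0xa8, 0x97]

RES = [0x5b, 0x5b, 0xa8, 0x97]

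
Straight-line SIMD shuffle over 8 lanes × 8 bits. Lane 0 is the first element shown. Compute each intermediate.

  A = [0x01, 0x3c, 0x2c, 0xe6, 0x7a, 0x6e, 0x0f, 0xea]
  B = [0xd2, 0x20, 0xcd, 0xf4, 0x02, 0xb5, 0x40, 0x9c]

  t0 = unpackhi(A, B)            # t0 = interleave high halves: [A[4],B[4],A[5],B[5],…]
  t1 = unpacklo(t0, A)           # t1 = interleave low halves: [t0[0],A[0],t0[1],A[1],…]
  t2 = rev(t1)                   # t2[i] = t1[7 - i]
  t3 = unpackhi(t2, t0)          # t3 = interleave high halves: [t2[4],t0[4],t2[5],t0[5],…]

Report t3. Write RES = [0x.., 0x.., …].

RES = [ 0x3c  0x0f  0x02  0x40  0x01  0xea  0x7a  0x9c ]

t0 = [0x7a, 0x02, 0x6e, 0xb5, 0x0f, 0x40, 0xea, 0x9c]
t1 = [0x7a, 0x01, 0x02, 0x3c, 0x6e, 0x2c, 0xb5, 0xe6]
t2 = [0xe6, 0xb5, 0x2c, 0x6e, 0x3c, 0x02, 0x01, 0x7a]
t3 = [0x3c, 0x0f, 0x02, 0x40, 0x01, 0xea, 0x7a, 0x9c]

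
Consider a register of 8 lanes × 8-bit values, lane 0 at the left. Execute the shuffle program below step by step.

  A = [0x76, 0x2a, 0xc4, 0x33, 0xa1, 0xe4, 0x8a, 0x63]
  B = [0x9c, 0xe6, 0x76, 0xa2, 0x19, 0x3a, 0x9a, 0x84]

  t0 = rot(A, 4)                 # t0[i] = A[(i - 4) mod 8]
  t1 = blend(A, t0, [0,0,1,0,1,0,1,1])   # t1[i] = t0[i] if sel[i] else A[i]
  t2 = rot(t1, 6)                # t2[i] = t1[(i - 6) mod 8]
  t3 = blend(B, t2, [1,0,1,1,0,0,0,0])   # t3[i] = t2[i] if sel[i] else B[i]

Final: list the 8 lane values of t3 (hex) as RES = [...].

t0 = [0xa1, 0xe4, 0x8a, 0x63, 0x76, 0x2a, 0xc4, 0x33]
t1 = [0x76, 0x2a, 0x8a, 0x33, 0x76, 0xe4, 0xc4, 0x33]
t2 = [0x8a, 0x33, 0x76, 0xe4, 0xc4, 0x33, 0x76, 0x2a]
t3 = [0x8a, 0xe6, 0x76, 0xe4, 0x19, 0x3a, 0x9a, 0x84]

RES = [ 0x8a  0xe6  0x76  0xe4  0x19  0x3a  0x9a  0x84 ]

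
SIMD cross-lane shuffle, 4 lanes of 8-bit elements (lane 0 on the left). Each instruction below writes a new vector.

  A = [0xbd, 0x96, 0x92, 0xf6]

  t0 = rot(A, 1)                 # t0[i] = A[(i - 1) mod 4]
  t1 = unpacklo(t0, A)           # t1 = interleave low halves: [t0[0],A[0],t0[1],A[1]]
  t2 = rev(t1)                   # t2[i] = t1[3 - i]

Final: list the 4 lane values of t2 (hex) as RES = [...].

→ t0 |f6|bd|96|92|
→ t1 |f6|bd|bd|96|
→ t2 |96|bd|bd|f6|

RES = [0x96, 0xbd, 0xbd, 0xf6]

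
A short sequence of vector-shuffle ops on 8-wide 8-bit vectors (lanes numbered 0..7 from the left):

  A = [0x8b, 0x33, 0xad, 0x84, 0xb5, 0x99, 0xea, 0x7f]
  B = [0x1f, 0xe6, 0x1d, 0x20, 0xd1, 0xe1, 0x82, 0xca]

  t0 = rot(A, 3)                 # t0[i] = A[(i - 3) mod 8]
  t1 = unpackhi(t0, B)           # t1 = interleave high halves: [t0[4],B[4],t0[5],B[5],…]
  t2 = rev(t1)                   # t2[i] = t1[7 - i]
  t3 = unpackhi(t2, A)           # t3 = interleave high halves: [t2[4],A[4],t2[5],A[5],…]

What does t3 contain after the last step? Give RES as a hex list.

RES = [0xe1, 0xb5, 0xad, 0x99, 0xd1, 0xea, 0x33, 0x7f]

  t0: 99 ea 7f 8b 33 ad 84 b5
  t1: 33 d1 ad e1 84 82 b5 ca
  t2: ca b5 82 84 e1 ad d1 33
  t3: e1 b5 ad 99 d1 ea 33 7f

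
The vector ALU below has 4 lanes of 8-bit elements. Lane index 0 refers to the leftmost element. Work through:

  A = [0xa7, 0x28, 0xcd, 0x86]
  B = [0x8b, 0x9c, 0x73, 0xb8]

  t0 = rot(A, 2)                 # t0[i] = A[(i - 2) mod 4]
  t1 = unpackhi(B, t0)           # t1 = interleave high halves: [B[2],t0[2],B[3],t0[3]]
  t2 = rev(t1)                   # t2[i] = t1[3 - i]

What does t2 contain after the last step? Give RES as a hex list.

RES = [0x28, 0xb8, 0xa7, 0x73]

→ t0 |cd|86|a7|28|
→ t1 |73|a7|b8|28|
→ t2 |28|b8|a7|73|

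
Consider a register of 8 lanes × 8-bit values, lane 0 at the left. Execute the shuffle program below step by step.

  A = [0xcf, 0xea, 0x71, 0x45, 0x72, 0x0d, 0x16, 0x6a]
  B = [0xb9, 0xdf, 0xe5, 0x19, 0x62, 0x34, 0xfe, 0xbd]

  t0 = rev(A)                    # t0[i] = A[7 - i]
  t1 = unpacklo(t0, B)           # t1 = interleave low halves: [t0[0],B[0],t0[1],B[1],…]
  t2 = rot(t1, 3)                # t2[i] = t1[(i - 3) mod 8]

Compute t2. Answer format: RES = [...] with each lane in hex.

RES = [ 0xe5  0x72  0x19  0x6a  0xb9  0x16  0xdf  0x0d ]

→ t0 |6a|16|0d|72|45|71|ea|cf|
→ t1 |6a|b9|16|df|0d|e5|72|19|
→ t2 |e5|72|19|6a|b9|16|df|0d|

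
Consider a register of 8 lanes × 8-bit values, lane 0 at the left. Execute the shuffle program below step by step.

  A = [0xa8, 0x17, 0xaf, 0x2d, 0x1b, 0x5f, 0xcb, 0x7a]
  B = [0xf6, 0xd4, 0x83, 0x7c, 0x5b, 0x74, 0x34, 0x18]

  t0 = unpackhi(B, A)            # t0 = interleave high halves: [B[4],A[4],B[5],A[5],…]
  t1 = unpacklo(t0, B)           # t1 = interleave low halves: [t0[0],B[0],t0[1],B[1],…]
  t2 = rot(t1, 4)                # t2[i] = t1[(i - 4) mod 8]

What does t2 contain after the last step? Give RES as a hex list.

RES = [0x74, 0x83, 0x5f, 0x7c, 0x5b, 0xf6, 0x1b, 0xd4]

→ t0 |5b|1b|74|5f|34|cb|18|7a|
→ t1 |5b|f6|1b|d4|74|83|5f|7c|
→ t2 |74|83|5f|7c|5b|f6|1b|d4|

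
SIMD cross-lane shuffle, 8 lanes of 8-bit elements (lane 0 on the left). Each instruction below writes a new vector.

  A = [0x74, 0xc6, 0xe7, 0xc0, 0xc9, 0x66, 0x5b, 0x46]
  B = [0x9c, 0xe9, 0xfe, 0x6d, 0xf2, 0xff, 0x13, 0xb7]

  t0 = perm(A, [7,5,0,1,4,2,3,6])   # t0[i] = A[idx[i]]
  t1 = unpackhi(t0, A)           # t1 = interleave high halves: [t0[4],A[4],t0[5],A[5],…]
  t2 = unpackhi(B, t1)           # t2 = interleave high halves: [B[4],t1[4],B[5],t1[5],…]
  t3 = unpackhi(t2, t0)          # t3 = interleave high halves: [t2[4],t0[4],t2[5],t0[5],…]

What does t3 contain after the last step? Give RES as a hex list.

  t0: 46 66 74 c6 c9 e7 c0 5b
  t1: c9 c9 e7 66 c0 5b 5b 46
  t2: f2 c0 ff 5b 13 5b b7 46
  t3: 13 c9 5b e7 b7 c0 46 5b

RES = [ 0x13  0xc9  0x5b  0xe7  0xb7  0xc0  0x46  0x5b ]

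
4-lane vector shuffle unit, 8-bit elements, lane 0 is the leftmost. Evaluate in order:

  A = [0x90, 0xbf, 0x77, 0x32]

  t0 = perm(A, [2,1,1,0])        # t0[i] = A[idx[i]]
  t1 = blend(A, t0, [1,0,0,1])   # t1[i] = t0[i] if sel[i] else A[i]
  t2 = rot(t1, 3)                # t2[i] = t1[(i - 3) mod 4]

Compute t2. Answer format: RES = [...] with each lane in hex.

  t0: 77 bf bf 90
  t1: 77 bf 77 90
  t2: bf 77 90 77

RES = [0xbf, 0x77, 0x90, 0x77]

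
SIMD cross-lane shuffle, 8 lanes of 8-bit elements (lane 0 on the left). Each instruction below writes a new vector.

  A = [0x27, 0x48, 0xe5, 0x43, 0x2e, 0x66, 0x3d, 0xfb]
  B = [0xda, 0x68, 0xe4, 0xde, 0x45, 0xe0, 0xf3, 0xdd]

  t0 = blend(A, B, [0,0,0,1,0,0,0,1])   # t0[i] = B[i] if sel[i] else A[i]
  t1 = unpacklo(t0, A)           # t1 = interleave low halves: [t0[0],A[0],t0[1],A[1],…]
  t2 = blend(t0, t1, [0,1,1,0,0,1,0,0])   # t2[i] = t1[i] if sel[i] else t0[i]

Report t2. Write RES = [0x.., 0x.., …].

RES = [ 0x27  0x27  0x48  0xde  0x2e  0xe5  0x3d  0xdd ]

→ t0 |27|48|e5|de|2e|66|3d|dd|
→ t1 |27|27|48|48|e5|e5|de|43|
→ t2 |27|27|48|de|2e|e5|3d|dd|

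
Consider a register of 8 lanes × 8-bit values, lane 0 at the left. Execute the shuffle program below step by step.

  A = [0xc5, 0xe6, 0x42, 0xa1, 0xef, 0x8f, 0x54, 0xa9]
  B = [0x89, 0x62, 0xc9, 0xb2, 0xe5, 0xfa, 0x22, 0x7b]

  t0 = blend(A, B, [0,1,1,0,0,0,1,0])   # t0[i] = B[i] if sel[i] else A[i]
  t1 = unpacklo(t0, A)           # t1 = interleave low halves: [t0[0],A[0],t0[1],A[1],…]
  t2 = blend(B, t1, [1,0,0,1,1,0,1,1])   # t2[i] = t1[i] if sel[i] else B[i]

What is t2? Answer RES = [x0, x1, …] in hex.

RES = [ 0xc5  0x62  0xc9  0xe6  0xc9  0xfa  0xa1  0xa1 ]

  t0: c5 62 c9 a1 ef 8f 22 a9
  t1: c5 c5 62 e6 c9 42 a1 a1
  t2: c5 62 c9 e6 c9 fa a1 a1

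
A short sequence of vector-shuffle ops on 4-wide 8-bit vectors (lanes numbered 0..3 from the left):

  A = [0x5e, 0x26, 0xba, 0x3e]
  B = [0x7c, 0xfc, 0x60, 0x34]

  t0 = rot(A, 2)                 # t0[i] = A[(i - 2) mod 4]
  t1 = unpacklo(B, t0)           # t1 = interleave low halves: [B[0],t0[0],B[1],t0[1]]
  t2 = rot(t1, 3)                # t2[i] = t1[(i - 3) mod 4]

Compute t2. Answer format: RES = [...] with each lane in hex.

  t0: ba 3e 5e 26
  t1: 7c ba fc 3e
  t2: ba fc 3e 7c

RES = [ 0xba  0xfc  0x3e  0x7c ]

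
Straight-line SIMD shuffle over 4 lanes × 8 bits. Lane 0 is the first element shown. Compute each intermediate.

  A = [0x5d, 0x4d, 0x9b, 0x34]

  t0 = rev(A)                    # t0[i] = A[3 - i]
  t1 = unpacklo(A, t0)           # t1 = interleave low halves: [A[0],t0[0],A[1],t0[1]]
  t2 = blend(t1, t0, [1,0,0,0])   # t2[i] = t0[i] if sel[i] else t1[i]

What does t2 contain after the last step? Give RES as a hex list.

RES = [ 0x34  0x34  0x4d  0x9b ]

→ t0 |34|9b|4d|5d|
→ t1 |5d|34|4d|9b|
→ t2 |34|34|4d|9b|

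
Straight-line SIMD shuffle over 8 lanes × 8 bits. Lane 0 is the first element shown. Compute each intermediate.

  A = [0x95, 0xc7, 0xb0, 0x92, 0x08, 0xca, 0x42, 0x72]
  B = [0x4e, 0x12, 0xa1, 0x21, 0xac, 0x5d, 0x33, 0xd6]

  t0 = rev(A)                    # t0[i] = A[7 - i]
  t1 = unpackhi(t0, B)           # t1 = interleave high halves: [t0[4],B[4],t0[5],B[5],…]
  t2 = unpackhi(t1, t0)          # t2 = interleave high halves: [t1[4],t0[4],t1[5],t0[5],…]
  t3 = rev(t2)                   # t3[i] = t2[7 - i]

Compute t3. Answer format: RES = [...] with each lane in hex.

→ t0 |72|42|ca|08|92|b0|c7|95|
→ t1 |92|ac|b0|5d|c7|33|95|d6|
→ t2 |c7|92|33|b0|95|c7|d6|95|
→ t3 |95|d6|c7|95|b0|33|92|c7|

RES = [0x95, 0xd6, 0xc7, 0x95, 0xb0, 0x33, 0x92, 0xc7]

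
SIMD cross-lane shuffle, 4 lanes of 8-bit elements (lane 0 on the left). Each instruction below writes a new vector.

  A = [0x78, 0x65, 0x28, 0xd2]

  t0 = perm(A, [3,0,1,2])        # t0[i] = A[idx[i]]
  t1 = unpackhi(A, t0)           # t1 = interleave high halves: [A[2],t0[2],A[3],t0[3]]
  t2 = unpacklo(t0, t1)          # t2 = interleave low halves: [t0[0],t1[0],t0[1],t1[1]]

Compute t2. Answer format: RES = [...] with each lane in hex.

RES = [0xd2, 0x28, 0x78, 0x65]

t0 = [0xd2, 0x78, 0x65, 0x28]
t1 = [0x28, 0x65, 0xd2, 0x28]
t2 = [0xd2, 0x28, 0x78, 0x65]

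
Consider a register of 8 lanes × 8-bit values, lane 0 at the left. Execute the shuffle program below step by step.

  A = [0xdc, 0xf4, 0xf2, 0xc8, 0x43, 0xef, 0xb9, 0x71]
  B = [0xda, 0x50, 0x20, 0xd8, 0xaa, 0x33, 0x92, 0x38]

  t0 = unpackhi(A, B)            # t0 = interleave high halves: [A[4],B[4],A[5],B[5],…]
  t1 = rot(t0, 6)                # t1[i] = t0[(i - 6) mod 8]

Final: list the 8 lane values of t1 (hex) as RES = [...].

→ t0 |43|aa|ef|33|b9|92|71|38|
→ t1 |ef|33|b9|92|71|38|43|aa|

RES = [0xef, 0x33, 0xb9, 0x92, 0x71, 0x38, 0x43, 0xaa]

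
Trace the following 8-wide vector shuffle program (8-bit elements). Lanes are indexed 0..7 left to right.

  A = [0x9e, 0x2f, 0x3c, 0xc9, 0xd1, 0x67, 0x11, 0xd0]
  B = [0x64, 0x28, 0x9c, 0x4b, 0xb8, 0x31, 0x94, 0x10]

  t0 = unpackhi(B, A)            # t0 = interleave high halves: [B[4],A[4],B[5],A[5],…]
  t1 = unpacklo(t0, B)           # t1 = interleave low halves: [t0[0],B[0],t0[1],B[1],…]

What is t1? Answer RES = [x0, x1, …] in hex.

RES = [ 0xb8  0x64  0xd1  0x28  0x31  0x9c  0x67  0x4b ]

→ t0 |b8|d1|31|67|94|11|10|d0|
→ t1 |b8|64|d1|28|31|9c|67|4b|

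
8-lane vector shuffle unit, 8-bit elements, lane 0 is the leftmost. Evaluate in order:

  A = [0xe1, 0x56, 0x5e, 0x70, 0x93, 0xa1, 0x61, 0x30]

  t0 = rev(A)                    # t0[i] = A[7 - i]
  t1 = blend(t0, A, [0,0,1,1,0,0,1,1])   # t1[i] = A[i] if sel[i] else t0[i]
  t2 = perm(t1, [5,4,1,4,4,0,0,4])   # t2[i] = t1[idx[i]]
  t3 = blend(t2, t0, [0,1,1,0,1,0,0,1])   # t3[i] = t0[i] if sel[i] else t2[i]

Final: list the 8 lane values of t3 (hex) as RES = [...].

  t0: 30 61 a1 93 70 5e 56 e1
  t1: 30 61 5e 70 70 5e 61 30
  t2: 5e 70 61 70 70 30 30 70
  t3: 5e 61 a1 70 70 30 30 e1

RES = [ 0x5e  0x61  0xa1  0x70  0x70  0x30  0x30  0xe1 ]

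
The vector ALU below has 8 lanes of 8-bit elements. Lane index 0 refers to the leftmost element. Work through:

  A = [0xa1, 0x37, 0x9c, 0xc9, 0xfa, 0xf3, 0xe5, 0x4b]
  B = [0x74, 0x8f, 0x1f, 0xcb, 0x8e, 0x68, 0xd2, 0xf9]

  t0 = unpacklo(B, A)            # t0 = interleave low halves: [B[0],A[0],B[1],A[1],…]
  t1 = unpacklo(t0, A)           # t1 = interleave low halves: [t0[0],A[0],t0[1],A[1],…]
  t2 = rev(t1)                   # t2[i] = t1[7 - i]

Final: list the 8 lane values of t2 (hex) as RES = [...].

  t0: 74 a1 8f 37 1f 9c cb c9
  t1: 74 a1 a1 37 8f 9c 37 c9
  t2: c9 37 9c 8f 37 a1 a1 74

RES = [ 0xc9  0x37  0x9c  0x8f  0x37  0xa1  0xa1  0x74 ]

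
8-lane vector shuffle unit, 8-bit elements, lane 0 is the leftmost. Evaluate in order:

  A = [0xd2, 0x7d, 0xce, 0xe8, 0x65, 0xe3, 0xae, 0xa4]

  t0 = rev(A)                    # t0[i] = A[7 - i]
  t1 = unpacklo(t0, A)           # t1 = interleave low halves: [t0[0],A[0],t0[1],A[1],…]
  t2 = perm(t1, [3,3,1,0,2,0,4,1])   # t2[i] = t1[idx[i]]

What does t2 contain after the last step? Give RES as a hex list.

RES = [0x7d, 0x7d, 0xd2, 0xa4, 0xae, 0xa4, 0xe3, 0xd2]

  t0: a4 ae e3 65 e8 ce 7d d2
  t1: a4 d2 ae 7d e3 ce 65 e8
  t2: 7d 7d d2 a4 ae a4 e3 d2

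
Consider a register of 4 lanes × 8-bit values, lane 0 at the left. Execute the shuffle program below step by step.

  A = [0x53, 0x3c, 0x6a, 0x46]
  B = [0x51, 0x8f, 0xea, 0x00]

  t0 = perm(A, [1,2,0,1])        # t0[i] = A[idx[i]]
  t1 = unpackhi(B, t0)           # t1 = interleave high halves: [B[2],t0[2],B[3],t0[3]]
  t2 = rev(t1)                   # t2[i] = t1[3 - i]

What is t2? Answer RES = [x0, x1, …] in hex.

RES = [ 0x3c  0x00  0x53  0xea ]

  t0: 3c 6a 53 3c
  t1: ea 53 00 3c
  t2: 3c 00 53 ea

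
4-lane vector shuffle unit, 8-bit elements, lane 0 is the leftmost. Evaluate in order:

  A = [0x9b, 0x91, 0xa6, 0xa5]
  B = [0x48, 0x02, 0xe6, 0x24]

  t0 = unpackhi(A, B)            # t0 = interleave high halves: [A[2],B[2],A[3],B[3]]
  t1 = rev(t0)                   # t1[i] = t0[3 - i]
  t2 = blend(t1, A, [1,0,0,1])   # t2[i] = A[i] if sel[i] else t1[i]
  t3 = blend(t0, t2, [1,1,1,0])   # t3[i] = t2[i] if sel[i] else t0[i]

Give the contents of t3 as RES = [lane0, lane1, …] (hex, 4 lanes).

RES = [ 0x9b  0xa5  0xe6  0x24 ]

  t0: a6 e6 a5 24
  t1: 24 a5 e6 a6
  t2: 9b a5 e6 a5
  t3: 9b a5 e6 24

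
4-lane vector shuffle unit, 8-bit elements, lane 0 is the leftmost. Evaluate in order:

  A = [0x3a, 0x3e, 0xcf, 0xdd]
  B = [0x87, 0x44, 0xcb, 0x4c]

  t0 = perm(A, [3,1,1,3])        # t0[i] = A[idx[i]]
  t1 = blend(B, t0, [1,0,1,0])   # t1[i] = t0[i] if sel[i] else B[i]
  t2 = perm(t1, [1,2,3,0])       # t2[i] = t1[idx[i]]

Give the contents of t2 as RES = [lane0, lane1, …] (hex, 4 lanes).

RES = [ 0x44  0x3e  0x4c  0xdd ]

t0 = [0xdd, 0x3e, 0x3e, 0xdd]
t1 = [0xdd, 0x44, 0x3e, 0x4c]
t2 = [0x44, 0x3e, 0x4c, 0xdd]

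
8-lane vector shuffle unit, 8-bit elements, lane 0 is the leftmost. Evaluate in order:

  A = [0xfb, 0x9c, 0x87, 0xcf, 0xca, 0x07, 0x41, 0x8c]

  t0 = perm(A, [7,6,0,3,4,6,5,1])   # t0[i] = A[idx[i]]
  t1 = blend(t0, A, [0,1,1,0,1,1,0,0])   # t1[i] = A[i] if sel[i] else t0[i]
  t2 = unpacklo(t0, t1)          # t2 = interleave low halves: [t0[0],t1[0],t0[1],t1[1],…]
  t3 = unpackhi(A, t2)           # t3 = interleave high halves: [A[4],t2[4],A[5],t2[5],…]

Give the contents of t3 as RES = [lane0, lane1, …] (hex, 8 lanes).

t0 = [0x8c, 0x41, 0xfb, 0xcf, 0xca, 0x41, 0x07, 0x9c]
t1 = [0x8c, 0x9c, 0x87, 0xcf, 0xca, 0x07, 0x07, 0x9c]
t2 = [0x8c, 0x8c, 0x41, 0x9c, 0xfb, 0x87, 0xcf, 0xcf]
t3 = [0xca, 0xfb, 0x07, 0x87, 0x41, 0xcf, 0x8c, 0xcf]

RES = [ 0xca  0xfb  0x07  0x87  0x41  0xcf  0x8c  0xcf ]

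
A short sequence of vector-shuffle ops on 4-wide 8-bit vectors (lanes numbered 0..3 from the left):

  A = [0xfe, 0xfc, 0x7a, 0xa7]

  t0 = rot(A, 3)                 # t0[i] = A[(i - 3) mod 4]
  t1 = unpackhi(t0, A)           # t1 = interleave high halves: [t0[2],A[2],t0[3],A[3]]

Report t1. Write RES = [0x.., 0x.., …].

RES = [0xa7, 0x7a, 0xfe, 0xa7]

→ t0 |fc|7a|a7|fe|
→ t1 |a7|7a|fe|a7|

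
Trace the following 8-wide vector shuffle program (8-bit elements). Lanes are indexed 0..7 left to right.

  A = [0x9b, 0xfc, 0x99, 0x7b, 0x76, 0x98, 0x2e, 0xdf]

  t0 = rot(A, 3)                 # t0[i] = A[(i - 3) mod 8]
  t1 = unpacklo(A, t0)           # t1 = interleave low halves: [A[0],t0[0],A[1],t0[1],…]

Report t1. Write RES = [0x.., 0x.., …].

RES = [ 0x9b  0x98  0xfc  0x2e  0x99  0xdf  0x7b  0x9b ]

  t0: 98 2e df 9b fc 99 7b 76
  t1: 9b 98 fc 2e 99 df 7b 9b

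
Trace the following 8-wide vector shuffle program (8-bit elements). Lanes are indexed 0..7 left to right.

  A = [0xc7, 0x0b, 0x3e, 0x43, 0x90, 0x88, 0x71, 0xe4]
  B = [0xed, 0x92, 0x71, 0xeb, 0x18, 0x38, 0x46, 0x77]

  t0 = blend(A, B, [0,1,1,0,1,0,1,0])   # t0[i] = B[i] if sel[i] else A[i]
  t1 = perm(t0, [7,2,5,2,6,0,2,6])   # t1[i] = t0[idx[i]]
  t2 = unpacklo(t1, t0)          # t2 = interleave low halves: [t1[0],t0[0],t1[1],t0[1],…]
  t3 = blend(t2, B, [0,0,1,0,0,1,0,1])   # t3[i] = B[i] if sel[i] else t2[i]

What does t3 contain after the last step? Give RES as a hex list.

t0 = [0xc7, 0x92, 0x71, 0x43, 0x18, 0x88, 0x46, 0xe4]
t1 = [0xe4, 0x71, 0x88, 0x71, 0x46, 0xc7, 0x71, 0x46]
t2 = [0xe4, 0xc7, 0x71, 0x92, 0x88, 0x71, 0x71, 0x43]
t3 = [0xe4, 0xc7, 0x71, 0x92, 0x88, 0x38, 0x71, 0x77]

RES = [0xe4, 0xc7, 0x71, 0x92, 0x88, 0x38, 0x71, 0x77]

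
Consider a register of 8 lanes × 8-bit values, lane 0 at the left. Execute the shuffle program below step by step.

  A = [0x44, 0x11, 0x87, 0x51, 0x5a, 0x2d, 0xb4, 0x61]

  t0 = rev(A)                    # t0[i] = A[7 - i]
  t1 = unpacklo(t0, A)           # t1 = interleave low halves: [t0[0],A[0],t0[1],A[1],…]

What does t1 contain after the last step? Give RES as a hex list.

  t0: 61 b4 2d 5a 51 87 11 44
  t1: 61 44 b4 11 2d 87 5a 51

RES = [ 0x61  0x44  0xb4  0x11  0x2d  0x87  0x5a  0x51 ]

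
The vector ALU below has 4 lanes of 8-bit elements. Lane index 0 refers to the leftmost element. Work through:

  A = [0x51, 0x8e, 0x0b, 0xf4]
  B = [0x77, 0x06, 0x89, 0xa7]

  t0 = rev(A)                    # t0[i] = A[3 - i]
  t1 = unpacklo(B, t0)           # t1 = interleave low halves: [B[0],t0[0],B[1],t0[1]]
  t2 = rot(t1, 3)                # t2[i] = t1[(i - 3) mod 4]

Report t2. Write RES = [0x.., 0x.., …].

RES = [ 0xf4  0x06  0x0b  0x77 ]

  t0: f4 0b 8e 51
  t1: 77 f4 06 0b
  t2: f4 06 0b 77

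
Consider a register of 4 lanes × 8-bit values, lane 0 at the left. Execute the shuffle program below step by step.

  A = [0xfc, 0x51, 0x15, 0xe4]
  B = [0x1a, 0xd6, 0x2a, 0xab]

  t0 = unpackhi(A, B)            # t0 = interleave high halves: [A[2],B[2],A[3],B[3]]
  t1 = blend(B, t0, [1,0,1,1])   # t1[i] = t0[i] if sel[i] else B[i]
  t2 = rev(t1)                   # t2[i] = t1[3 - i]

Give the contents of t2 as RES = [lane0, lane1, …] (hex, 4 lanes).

RES = [ 0xab  0xe4  0xd6  0x15 ]

t0 = [0x15, 0x2a, 0xe4, 0xab]
t1 = [0x15, 0xd6, 0xe4, 0xab]
t2 = [0xab, 0xe4, 0xd6, 0x15]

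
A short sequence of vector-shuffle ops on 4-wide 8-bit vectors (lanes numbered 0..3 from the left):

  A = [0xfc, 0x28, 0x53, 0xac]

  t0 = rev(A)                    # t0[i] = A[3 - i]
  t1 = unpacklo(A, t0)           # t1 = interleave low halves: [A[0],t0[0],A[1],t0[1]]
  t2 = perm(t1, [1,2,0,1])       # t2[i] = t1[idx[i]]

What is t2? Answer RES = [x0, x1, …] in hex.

  t0: ac 53 28 fc
  t1: fc ac 28 53
  t2: ac 28 fc ac

RES = [ 0xac  0x28  0xfc  0xac ]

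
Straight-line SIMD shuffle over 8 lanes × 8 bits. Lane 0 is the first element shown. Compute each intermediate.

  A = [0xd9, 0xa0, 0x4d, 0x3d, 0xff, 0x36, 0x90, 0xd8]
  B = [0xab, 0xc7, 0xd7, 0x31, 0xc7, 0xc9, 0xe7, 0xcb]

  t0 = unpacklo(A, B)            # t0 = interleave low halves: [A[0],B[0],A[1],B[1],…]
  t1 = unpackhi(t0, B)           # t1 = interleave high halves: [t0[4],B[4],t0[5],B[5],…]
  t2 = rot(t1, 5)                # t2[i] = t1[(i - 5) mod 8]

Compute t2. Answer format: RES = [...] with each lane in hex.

RES = [ 0xc9  0x3d  0xe7  0x31  0xcb  0x4d  0xc7  0xd7 ]

t0 = [0xd9, 0xab, 0xa0, 0xc7, 0x4d, 0xd7, 0x3d, 0x31]
t1 = [0x4d, 0xc7, 0xd7, 0xc9, 0x3d, 0xe7, 0x31, 0xcb]
t2 = [0xc9, 0x3d, 0xe7, 0x31, 0xcb, 0x4d, 0xc7, 0xd7]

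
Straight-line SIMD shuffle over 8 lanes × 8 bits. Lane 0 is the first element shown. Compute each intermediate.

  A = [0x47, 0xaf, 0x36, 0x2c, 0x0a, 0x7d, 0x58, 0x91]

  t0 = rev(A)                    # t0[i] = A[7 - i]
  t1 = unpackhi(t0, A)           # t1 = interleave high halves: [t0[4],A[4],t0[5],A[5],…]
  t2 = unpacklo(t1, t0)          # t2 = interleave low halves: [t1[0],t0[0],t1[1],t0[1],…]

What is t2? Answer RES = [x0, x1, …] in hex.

→ t0 |91|58|7d|0a|2c|36|af|47|
→ t1 |2c|0a|36|7d|af|58|47|91|
→ t2 |2c|91|0a|58|36|7d|7d|0a|

RES = [0x2c, 0x91, 0x0a, 0x58, 0x36, 0x7d, 0x7d, 0x0a]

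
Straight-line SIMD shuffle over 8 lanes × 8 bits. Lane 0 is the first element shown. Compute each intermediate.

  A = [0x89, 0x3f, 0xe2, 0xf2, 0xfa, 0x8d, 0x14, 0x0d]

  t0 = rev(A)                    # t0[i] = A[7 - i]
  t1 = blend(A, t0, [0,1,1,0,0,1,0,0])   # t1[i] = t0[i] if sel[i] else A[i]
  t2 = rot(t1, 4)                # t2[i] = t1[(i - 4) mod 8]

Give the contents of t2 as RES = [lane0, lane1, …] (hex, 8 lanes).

t0 = [0x0d, 0x14, 0x8d, 0xfa, 0xf2, 0xe2, 0x3f, 0x89]
t1 = [0x89, 0x14, 0x8d, 0xf2, 0xfa, 0xe2, 0x14, 0x0d]
t2 = [0xfa, 0xe2, 0x14, 0x0d, 0x89, 0x14, 0x8d, 0xf2]

RES = [ 0xfa  0xe2  0x14  0x0d  0x89  0x14  0x8d  0xf2 ]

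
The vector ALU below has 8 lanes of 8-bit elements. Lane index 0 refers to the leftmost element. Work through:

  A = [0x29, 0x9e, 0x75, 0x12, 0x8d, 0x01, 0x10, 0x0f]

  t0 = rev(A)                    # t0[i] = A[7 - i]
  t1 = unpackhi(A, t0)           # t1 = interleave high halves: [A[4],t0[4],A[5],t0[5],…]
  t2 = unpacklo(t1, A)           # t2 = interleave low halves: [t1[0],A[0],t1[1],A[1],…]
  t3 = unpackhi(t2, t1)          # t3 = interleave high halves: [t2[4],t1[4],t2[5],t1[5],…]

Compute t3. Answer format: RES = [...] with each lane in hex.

  t0: 0f 10 01 8d 12 75 9e 29
  t1: 8d 12 01 75 10 9e 0f 29
  t2: 8d 29 12 9e 01 75 75 12
  t3: 01 10 75 9e 75 0f 12 29

RES = [0x01, 0x10, 0x75, 0x9e, 0x75, 0x0f, 0x12, 0x29]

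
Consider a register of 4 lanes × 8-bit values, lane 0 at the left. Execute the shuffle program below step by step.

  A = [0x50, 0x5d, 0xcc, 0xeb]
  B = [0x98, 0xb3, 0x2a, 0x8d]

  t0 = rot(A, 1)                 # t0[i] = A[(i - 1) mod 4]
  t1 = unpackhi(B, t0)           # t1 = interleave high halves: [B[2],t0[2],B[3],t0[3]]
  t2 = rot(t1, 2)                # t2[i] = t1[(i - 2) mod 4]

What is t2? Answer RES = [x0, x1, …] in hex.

RES = [ 0x8d  0xcc  0x2a  0x5d ]

→ t0 |eb|50|5d|cc|
→ t1 |2a|5d|8d|cc|
→ t2 |8d|cc|2a|5d|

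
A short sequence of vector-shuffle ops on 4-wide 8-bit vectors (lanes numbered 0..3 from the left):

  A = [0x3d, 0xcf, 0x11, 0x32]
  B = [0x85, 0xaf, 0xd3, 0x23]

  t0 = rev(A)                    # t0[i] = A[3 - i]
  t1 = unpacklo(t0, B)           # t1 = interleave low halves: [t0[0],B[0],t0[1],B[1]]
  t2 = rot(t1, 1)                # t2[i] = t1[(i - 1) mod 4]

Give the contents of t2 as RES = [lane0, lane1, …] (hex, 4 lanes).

t0 = [0x32, 0x11, 0xcf, 0x3d]
t1 = [0x32, 0x85, 0x11, 0xaf]
t2 = [0xaf, 0x32, 0x85, 0x11]

RES = [ 0xaf  0x32  0x85  0x11 ]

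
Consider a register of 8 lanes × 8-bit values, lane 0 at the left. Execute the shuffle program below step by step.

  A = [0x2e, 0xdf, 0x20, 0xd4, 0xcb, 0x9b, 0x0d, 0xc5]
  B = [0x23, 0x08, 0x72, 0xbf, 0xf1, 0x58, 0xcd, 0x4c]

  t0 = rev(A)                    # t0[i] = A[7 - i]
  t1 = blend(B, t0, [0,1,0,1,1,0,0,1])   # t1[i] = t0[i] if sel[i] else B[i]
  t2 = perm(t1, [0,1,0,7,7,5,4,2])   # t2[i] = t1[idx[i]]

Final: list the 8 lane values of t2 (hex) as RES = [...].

RES = [0x23, 0x0d, 0x23, 0x2e, 0x2e, 0x58, 0xd4, 0x72]

→ t0 |c5|0d|9b|cb|d4|20|df|2e|
→ t1 |23|0d|72|cb|d4|58|cd|2e|
→ t2 |23|0d|23|2e|2e|58|d4|72|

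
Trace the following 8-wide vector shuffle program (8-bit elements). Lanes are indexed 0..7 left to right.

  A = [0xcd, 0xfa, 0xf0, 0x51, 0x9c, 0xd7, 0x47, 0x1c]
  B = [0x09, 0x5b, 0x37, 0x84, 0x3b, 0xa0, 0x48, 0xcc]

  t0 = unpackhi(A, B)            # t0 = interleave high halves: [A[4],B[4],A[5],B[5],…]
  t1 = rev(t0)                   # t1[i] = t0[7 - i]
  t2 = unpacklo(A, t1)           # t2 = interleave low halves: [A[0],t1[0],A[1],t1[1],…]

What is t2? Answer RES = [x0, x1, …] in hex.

RES = [ 0xcd  0xcc  0xfa  0x1c  0xf0  0x48  0x51  0x47 ]

  t0: 9c 3b d7 a0 47 48 1c cc
  t1: cc 1c 48 47 a0 d7 3b 9c
  t2: cd cc fa 1c f0 48 51 47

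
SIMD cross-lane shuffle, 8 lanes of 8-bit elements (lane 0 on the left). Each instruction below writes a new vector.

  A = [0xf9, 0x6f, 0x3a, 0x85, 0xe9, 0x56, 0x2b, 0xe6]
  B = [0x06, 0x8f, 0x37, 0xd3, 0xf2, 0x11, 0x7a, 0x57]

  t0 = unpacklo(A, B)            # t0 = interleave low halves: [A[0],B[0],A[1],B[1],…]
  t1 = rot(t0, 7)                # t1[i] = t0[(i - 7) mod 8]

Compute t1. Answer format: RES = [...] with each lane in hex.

RES = [0x06, 0x6f, 0x8f, 0x3a, 0x37, 0x85, 0xd3, 0xf9]

→ t0 |f9|06|6f|8f|3a|37|85|d3|
→ t1 |06|6f|8f|3a|37|85|d3|f9|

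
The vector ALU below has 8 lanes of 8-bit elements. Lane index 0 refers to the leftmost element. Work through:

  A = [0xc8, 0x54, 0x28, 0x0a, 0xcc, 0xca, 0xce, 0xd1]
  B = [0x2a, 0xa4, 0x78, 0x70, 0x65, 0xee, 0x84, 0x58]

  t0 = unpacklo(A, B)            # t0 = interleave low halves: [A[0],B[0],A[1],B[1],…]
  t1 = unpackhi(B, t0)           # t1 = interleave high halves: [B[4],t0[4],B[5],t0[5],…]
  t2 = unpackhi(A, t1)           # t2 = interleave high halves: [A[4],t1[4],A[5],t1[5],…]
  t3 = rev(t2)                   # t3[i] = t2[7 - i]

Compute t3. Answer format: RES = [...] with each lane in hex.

→ t0 |c8|2a|54|a4|28|78|0a|70|
→ t1 |65|28|ee|78|84|0a|58|70|
→ t2 |cc|84|ca|0a|ce|58|d1|70|
→ t3 |70|d1|58|ce|0a|ca|84|cc|

RES = [0x70, 0xd1, 0x58, 0xce, 0x0a, 0xca, 0x84, 0xcc]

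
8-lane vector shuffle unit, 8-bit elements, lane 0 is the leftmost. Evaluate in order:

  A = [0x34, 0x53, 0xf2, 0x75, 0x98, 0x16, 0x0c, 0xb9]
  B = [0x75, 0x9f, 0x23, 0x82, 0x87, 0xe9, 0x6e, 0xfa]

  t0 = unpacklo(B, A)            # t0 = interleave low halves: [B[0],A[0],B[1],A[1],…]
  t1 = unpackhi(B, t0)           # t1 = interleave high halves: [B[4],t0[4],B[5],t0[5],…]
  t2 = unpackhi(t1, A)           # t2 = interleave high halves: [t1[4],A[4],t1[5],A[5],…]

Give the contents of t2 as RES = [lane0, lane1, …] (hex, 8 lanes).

  t0: 75 34 9f 53 23 f2 82 75
  t1: 87 23 e9 f2 6e 82 fa 75
  t2: 6e 98 82 16 fa 0c 75 b9

RES = [ 0x6e  0x98  0x82  0x16  0xfa  0x0c  0x75  0xb9 ]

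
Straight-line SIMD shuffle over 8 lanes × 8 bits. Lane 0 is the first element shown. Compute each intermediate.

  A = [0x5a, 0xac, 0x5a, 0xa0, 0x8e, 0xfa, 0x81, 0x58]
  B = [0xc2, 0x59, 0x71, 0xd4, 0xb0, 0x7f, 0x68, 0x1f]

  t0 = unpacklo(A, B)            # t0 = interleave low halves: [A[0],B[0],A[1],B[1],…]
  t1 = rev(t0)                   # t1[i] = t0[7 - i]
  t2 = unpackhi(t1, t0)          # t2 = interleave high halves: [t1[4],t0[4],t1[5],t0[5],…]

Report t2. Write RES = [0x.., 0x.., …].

RES = [0x59, 0x5a, 0xac, 0x71, 0xc2, 0xa0, 0x5a, 0xd4]

t0 = [0x5a, 0xc2, 0xac, 0x59, 0x5a, 0x71, 0xa0, 0xd4]
t1 = [0xd4, 0xa0, 0x71, 0x5a, 0x59, 0xac, 0xc2, 0x5a]
t2 = [0x59, 0x5a, 0xac, 0x71, 0xc2, 0xa0, 0x5a, 0xd4]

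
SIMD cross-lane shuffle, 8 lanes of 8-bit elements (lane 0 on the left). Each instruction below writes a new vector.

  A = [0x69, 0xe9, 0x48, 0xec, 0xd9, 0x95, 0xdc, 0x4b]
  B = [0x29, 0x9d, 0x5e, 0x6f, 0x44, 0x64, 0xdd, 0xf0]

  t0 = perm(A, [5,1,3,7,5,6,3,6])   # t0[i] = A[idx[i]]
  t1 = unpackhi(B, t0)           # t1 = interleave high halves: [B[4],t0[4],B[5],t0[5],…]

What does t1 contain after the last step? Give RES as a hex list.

t0 = [0x95, 0xe9, 0xec, 0x4b, 0x95, 0xdc, 0xec, 0xdc]
t1 = [0x44, 0x95, 0x64, 0xdc, 0xdd, 0xec, 0xf0, 0xdc]

RES = [0x44, 0x95, 0x64, 0xdc, 0xdd, 0xec, 0xf0, 0xdc]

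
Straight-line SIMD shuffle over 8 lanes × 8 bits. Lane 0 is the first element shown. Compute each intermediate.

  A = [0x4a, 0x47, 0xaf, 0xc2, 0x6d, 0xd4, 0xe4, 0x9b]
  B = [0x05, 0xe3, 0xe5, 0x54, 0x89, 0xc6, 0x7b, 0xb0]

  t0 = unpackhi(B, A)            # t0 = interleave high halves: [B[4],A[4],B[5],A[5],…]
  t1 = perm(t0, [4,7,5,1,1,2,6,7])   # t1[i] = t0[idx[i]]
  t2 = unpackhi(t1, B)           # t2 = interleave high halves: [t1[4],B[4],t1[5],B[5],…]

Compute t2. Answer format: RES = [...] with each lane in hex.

RES = [ 0x6d  0x89  0xc6  0xc6  0xb0  0x7b  0x9b  0xb0 ]

  t0: 89 6d c6 d4 7b e4 b0 9b
  t1: 7b 9b e4 6d 6d c6 b0 9b
  t2: 6d 89 c6 c6 b0 7b 9b b0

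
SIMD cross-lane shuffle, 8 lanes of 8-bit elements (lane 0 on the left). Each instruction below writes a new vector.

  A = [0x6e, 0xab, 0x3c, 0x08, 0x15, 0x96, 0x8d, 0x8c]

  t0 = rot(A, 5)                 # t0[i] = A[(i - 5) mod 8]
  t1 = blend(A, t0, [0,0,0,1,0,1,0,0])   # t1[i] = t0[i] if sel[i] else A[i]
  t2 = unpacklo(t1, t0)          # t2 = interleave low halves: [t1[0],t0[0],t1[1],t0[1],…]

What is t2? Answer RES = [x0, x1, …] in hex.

RES = [0x6e, 0x08, 0xab, 0x15, 0x3c, 0x96, 0x8d, 0x8d]

→ t0 |08|15|96|8d|8c|6e|ab|3c|
→ t1 |6e|ab|3c|8d|15|6e|8d|8c|
→ t2 |6e|08|ab|15|3c|96|8d|8d|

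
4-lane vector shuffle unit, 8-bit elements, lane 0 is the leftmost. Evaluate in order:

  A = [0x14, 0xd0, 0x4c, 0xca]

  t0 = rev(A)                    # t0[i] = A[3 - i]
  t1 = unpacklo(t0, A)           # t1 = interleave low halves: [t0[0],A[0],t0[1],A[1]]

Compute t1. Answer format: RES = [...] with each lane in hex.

→ t0 |ca|4c|d0|14|
→ t1 |ca|14|4c|d0|

RES = [ 0xca  0x14  0x4c  0xd0 ]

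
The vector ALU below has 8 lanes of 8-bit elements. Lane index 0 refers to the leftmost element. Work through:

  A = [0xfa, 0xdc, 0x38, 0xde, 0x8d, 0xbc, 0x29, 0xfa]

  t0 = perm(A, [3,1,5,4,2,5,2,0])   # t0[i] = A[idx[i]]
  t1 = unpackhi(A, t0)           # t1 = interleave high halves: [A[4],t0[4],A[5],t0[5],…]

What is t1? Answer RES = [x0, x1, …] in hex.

  t0: de dc bc 8d 38 bc 38 fa
  t1: 8d 38 bc bc 29 38 fa fa

RES = [ 0x8d  0x38  0xbc  0xbc  0x29  0x38  0xfa  0xfa ]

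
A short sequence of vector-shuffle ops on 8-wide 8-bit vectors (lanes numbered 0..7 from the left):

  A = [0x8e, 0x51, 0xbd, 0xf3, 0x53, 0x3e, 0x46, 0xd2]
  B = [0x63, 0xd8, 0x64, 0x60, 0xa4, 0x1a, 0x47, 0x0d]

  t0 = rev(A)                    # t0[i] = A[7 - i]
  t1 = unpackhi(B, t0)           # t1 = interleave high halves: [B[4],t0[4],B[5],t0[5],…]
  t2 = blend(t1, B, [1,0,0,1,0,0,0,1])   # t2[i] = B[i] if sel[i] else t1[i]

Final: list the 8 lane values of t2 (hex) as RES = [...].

RES = [ 0x63  0xf3  0x1a  0x60  0x47  0x51  0x0d  0x0d ]

t0 = [0xd2, 0x46, 0x3e, 0x53, 0xf3, 0xbd, 0x51, 0x8e]
t1 = [0xa4, 0xf3, 0x1a, 0xbd, 0x47, 0x51, 0x0d, 0x8e]
t2 = [0x63, 0xf3, 0x1a, 0x60, 0x47, 0x51, 0x0d, 0x0d]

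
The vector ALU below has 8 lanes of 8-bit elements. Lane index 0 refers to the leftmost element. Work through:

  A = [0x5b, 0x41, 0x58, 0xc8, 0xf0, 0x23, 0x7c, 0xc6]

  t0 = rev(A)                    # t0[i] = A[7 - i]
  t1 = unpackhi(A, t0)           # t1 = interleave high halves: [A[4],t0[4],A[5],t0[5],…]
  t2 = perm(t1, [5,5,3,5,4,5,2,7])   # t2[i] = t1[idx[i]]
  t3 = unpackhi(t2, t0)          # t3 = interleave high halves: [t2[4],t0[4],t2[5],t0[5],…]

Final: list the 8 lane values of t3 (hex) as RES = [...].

t0 = [0xc6, 0x7c, 0x23, 0xf0, 0xc8, 0x58, 0x41, 0x5b]
t1 = [0xf0, 0xc8, 0x23, 0x58, 0x7c, 0x41, 0xc6, 0x5b]
t2 = [0x41, 0x41, 0x58, 0x41, 0x7c, 0x41, 0x23, 0x5b]
t3 = [0x7c, 0xc8, 0x41, 0x58, 0x23, 0x41, 0x5b, 0x5b]

RES = [ 0x7c  0xc8  0x41  0x58  0x23  0x41  0x5b  0x5b ]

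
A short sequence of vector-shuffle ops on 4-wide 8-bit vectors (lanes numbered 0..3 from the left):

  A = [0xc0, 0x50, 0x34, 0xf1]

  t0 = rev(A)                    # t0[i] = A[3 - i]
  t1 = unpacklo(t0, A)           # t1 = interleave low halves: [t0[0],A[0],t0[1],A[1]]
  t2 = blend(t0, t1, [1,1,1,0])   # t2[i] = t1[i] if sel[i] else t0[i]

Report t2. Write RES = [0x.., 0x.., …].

  t0: f1 34 50 c0
  t1: f1 c0 34 50
  t2: f1 c0 34 c0

RES = [0xf1, 0xc0, 0x34, 0xc0]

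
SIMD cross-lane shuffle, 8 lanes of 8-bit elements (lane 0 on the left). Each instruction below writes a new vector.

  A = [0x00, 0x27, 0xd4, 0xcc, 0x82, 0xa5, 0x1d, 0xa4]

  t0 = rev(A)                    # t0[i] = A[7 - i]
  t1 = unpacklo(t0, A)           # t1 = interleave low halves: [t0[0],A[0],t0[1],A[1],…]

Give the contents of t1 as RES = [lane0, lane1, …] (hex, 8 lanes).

RES = [ 0xa4  0x00  0x1d  0x27  0xa5  0xd4  0x82  0xcc ]

t0 = [0xa4, 0x1d, 0xa5, 0x82, 0xcc, 0xd4, 0x27, 0x00]
t1 = [0xa4, 0x00, 0x1d, 0x27, 0xa5, 0xd4, 0x82, 0xcc]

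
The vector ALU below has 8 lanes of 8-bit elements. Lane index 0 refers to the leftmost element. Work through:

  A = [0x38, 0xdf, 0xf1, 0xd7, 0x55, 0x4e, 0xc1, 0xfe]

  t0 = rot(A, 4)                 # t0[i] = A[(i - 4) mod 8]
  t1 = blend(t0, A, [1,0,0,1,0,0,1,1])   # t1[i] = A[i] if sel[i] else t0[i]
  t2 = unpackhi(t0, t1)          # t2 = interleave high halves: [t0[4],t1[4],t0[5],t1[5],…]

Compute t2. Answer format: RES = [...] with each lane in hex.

t0 = [0x55, 0x4e, 0xc1, 0xfe, 0x38, 0xdf, 0xf1, 0xd7]
t1 = [0x38, 0x4e, 0xc1, 0xd7, 0x38, 0xdf, 0xc1, 0xfe]
t2 = [0x38, 0x38, 0xdf, 0xdf, 0xf1, 0xc1, 0xd7, 0xfe]

RES = [ 0x38  0x38  0xdf  0xdf  0xf1  0xc1  0xd7  0xfe ]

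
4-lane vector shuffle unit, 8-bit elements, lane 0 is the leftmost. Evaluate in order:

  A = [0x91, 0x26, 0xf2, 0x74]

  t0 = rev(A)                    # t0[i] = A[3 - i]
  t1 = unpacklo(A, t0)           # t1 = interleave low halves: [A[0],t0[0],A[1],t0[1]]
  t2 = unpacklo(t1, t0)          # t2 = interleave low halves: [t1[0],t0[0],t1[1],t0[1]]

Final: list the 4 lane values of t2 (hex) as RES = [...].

t0 = [0x74, 0xf2, 0x26, 0x91]
t1 = [0x91, 0x74, 0x26, 0xf2]
t2 = [0x91, 0x74, 0x74, 0xf2]

RES = [ 0x91  0x74  0x74  0xf2 ]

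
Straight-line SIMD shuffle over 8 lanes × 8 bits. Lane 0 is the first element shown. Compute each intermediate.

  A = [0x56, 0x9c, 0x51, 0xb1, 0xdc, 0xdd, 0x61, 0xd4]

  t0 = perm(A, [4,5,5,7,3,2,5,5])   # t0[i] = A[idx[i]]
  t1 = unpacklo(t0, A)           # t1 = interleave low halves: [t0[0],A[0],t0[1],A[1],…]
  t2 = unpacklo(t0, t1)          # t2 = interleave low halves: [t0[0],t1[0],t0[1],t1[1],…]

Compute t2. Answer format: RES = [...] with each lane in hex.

t0 = [0xdc, 0xdd, 0xdd, 0xd4, 0xb1, 0x51, 0xdd, 0xdd]
t1 = [0xdc, 0x56, 0xdd, 0x9c, 0xdd, 0x51, 0xd4, 0xb1]
t2 = [0xdc, 0xdc, 0xdd, 0x56, 0xdd, 0xdd, 0xd4, 0x9c]

RES = [0xdc, 0xdc, 0xdd, 0x56, 0xdd, 0xdd, 0xd4, 0x9c]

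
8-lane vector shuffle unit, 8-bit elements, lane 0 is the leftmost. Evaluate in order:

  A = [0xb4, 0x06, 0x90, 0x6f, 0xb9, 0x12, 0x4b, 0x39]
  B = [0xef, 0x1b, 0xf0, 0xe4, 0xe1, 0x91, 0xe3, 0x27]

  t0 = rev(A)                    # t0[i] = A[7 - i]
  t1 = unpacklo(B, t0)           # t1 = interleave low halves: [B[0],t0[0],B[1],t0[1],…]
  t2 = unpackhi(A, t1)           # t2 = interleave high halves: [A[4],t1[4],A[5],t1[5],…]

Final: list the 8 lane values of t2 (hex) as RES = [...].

t0 = [0x39, 0x4b, 0x12, 0xb9, 0x6f, 0x90, 0x06, 0xb4]
t1 = [0xef, 0x39, 0x1b, 0x4b, 0xf0, 0x12, 0xe4, 0xb9]
t2 = [0xb9, 0xf0, 0x12, 0x12, 0x4b, 0xe4, 0x39, 0xb9]

RES = [ 0xb9  0xf0  0x12  0x12  0x4b  0xe4  0x39  0xb9 ]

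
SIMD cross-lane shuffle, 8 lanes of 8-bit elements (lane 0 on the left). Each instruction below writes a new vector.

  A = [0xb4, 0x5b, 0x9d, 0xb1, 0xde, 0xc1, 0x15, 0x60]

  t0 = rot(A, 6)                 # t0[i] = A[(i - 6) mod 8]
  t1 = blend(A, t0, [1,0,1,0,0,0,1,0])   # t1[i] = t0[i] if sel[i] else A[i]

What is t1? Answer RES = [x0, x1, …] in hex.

→ t0 |9d|b1|de|c1|15|60|b4|5b|
→ t1 |9d|5b|de|b1|de|c1|b4|60|

RES = [0x9d, 0x5b, 0xde, 0xb1, 0xde, 0xc1, 0xb4, 0x60]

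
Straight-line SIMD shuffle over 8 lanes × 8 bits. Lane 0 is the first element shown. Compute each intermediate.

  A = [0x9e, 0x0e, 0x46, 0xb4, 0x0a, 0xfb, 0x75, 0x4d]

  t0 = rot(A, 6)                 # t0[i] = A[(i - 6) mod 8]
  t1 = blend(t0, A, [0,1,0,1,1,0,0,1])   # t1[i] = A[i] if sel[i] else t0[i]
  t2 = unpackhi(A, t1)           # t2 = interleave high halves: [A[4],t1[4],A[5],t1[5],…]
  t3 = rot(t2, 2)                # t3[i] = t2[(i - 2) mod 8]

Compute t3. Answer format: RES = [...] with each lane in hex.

RES = [0x4d, 0x4d, 0x0a, 0x0a, 0xfb, 0x4d, 0x75, 0x9e]

→ t0 |46|b4|0a|fb|75|4d|9e|0e|
→ t1 |46|0e|0a|b4|0a|4d|9e|4d|
→ t2 |0a|0a|fb|4d|75|9e|4d|4d|
→ t3 |4d|4d|0a|0a|fb|4d|75|9e|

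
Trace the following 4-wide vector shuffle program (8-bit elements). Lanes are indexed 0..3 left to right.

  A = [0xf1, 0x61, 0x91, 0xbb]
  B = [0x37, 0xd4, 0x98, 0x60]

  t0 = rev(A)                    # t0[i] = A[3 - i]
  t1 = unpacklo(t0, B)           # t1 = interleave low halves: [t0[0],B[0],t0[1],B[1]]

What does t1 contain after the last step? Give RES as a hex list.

RES = [ 0xbb  0x37  0x91  0xd4 ]

  t0: bb 91 61 f1
  t1: bb 37 91 d4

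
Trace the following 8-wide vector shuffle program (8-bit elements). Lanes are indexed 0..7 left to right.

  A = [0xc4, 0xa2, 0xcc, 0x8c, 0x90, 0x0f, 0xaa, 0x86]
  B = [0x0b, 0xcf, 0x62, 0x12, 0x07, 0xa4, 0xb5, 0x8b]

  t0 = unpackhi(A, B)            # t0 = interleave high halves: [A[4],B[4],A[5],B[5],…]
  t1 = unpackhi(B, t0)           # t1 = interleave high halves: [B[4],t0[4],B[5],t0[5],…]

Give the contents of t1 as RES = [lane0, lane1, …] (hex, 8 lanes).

→ t0 |90|07|0f|a4|aa|b5|86|8b|
→ t1 |07|aa|a4|b5|b5|86|8b|8b|

RES = [ 0x07  0xaa  0xa4  0xb5  0xb5  0x86  0x8b  0x8b ]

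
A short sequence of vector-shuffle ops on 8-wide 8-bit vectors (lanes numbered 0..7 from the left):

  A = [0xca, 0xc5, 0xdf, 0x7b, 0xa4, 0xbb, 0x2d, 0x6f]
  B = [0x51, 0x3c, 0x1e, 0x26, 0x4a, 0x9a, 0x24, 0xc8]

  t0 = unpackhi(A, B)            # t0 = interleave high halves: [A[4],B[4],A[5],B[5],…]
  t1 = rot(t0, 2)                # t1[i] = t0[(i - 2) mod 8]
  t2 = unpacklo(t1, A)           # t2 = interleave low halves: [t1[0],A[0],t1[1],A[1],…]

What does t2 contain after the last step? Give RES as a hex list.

→ t0 |a4|4a|bb|9a|2d|24|6f|c8|
→ t1 |6f|c8|a4|4a|bb|9a|2d|24|
→ t2 |6f|ca|c8|c5|a4|df|4a|7b|

RES = [ 0x6f  0xca  0xc8  0xc5  0xa4  0xdf  0x4a  0x7b ]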